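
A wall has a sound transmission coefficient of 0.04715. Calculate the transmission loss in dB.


Given values:
  tau = 0.04715
Formula: TL = 10 * log10(1 / tau)
Compute 1 / tau = 1 / 0.04715 = 21.2089
Compute log10(21.2089) = 1.326518
TL = 10 * 1.326518 = 13.27

13.27 dB


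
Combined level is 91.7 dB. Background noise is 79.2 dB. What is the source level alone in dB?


Given values:
  L_total = 91.7 dB, L_bg = 79.2 dB
Formula: L_source = 10 * log10(10^(L_total/10) - 10^(L_bg/10))
Convert to linear:
  10^(91.7/10) = 1479108388.1682
  10^(79.2/10) = 83176377.1103
Difference: 1479108388.1682 - 83176377.1103 = 1395932011.0579
L_source = 10 * log10(1395932011.0579) = 91.45

91.45 dB


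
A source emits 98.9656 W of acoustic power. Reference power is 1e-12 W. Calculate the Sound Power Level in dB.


Given values:
  W = 98.9656 W
  W_ref = 1e-12 W
Formula: SWL = 10 * log10(W / W_ref)
Compute ratio: W / W_ref = 98965600000000
Compute log10: log10(98965600000000) = 13.995484
Multiply: SWL = 10 * 13.995484 = 139.95

139.95 dB


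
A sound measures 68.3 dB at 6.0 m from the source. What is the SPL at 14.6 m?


Given values:
  SPL1 = 68.3 dB, r1 = 6.0 m, r2 = 14.6 m
Formula: SPL2 = SPL1 - 20 * log10(r2 / r1)
Compute ratio: r2 / r1 = 14.6 / 6.0 = 2.4333
Compute log10: log10(2.4333) = 0.386196
Compute drop: 20 * 0.386196 = 7.7239
SPL2 = 68.3 - 7.7239 = 60.58

60.58 dB


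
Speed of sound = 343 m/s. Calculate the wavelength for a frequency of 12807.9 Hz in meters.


Given values:
  c = 343 m/s, f = 12807.9 Hz
Formula: lambda = c / f
lambda = 343 / 12807.9
lambda = 0.0268

0.0268 m


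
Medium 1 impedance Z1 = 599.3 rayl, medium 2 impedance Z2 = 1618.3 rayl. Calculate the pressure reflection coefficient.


Given values:
  Z1 = 599.3 rayl, Z2 = 1618.3 rayl
Formula: R = (Z2 - Z1) / (Z2 + Z1)
Numerator: Z2 - Z1 = 1618.3 - 599.3 = 1019.0
Denominator: Z2 + Z1 = 1618.3 + 599.3 = 2217.6
R = 1019.0 / 2217.6 = 0.4595

0.4595


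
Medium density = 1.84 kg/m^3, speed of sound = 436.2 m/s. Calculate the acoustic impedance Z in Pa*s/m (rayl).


Given values:
  rho = 1.84 kg/m^3
  c = 436.2 m/s
Formula: Z = rho * c
Z = 1.84 * 436.2
Z = 802.61

802.61 rayl


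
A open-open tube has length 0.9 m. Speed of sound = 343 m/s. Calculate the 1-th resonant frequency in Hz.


Given values:
  Tube type: open-open, L = 0.9 m, c = 343 m/s, n = 1
Formula: f_n = n * c / (2 * L)
Compute 2 * L = 2 * 0.9 = 1.8
f = 1 * 343 / 1.8
f = 190.56

190.56 Hz


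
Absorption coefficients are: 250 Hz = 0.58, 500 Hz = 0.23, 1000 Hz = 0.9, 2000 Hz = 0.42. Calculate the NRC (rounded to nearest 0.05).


Given values:
  a_250 = 0.58, a_500 = 0.23
  a_1000 = 0.9, a_2000 = 0.42
Formula: NRC = (a250 + a500 + a1000 + a2000) / 4
Sum = 0.58 + 0.23 + 0.9 + 0.42 = 2.13
NRC = 2.13 / 4 = 0.5325
Rounded to nearest 0.05: 0.55

0.55


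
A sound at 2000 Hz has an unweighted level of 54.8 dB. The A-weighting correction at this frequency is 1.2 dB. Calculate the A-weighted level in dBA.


Given values:
  SPL = 54.8 dB
  A-weighting at 2000 Hz = 1.2 dB
Formula: L_A = SPL + A_weight
L_A = 54.8 + (1.2)
L_A = 56.0

56.0 dBA


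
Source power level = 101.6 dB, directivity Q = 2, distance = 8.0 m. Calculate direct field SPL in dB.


Given values:
  Lw = 101.6 dB, Q = 2, r = 8.0 m
Formula: SPL = Lw + 10 * log10(Q / (4 * pi * r^2))
Compute 4 * pi * r^2 = 4 * pi * 8.0^2 = 804.2477
Compute Q / denom = 2 / 804.2477 = 0.0024868
Compute 10 * log10(0.0024868) = -26.0436
SPL = 101.6 + (-26.0436) = 75.56

75.56 dB


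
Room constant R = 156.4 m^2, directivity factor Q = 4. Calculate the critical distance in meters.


Given values:
  R = 156.4 m^2, Q = 4
Formula: d_c = 0.141 * sqrt(Q * R)
Compute Q * R = 4 * 156.4 = 625.6
Compute sqrt(625.6) = 25.012
d_c = 0.141 * 25.012 = 3.527

3.527 m


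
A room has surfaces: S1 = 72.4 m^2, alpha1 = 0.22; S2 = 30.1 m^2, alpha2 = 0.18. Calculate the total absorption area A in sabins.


Given surfaces:
  Surface 1: 72.4 * 0.22 = 15.928
  Surface 2: 30.1 * 0.18 = 5.418
Formula: A = sum(Si * alpha_i)
A = 15.928 + 5.418
A = 21.35

21.35 sabins


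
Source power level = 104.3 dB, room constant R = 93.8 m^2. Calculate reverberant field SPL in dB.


Given values:
  Lw = 104.3 dB, R = 93.8 m^2
Formula: SPL = Lw + 10 * log10(4 / R)
Compute 4 / R = 4 / 93.8 = 0.042644
Compute 10 * log10(0.042644) = -13.7014
SPL = 104.3 + (-13.7014) = 90.6

90.6 dB


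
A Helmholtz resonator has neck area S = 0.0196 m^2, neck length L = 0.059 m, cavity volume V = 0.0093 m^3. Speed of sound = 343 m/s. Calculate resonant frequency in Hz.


Given values:
  S = 0.0196 m^2, L = 0.059 m, V = 0.0093 m^3, c = 343 m/s
Formula: f = (c / (2*pi)) * sqrt(S / (V * L))
Compute V * L = 0.0093 * 0.059 = 0.0005487
Compute S / (V * L) = 0.0196 / 0.0005487 = 35.7208
Compute sqrt(35.7208) = 5.976688
Compute c / (2*pi) = 343 / 6.283185 = 54.590148
f = 54.590148 * 5.976688 = 326.27

326.27 Hz


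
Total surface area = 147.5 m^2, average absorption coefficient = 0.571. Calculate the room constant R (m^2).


Given values:
  S = 147.5 m^2, alpha = 0.571
Formula: R = S * alpha / (1 - alpha)
Numerator: 147.5 * 0.571 = 84.2225
Denominator: 1 - 0.571 = 0.429
R = 84.2225 / 0.429 = 196.32

196.32 m^2


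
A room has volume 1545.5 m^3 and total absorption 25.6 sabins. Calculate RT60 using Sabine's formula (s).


Given values:
  V = 1545.5 m^3
  A = 25.6 sabins
Formula: RT60 = 0.161 * V / A
Numerator: 0.161 * 1545.5 = 248.8255
RT60 = 248.8255 / 25.6 = 9.72

9.72 s


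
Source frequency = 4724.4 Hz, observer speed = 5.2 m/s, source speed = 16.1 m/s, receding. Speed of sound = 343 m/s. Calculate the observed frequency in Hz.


Given values:
  f_s = 4724.4 Hz, v_o = 5.2 m/s, v_s = 16.1 m/s
  Direction: receding
Formula: f_o = f_s * (c - v_o) / (c + v_s)
Numerator: c - v_o = 343 - 5.2 = 337.8
Denominator: c + v_s = 343 + 16.1 = 359.1
f_o = 4724.4 * 337.8 / 359.1 = 4444.17

4444.17 Hz


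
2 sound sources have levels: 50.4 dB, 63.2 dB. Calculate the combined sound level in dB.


Formula: L_total = 10 * log10( sum(10^(Li/10)) )
  Source 1: 10^(50.4/10) = 109647.8196
  Source 2: 10^(63.2/10) = 2089296.1309
Sum of linear values = 2198943.9505
L_total = 10 * log10(2198943.9505) = 63.42

63.42 dB


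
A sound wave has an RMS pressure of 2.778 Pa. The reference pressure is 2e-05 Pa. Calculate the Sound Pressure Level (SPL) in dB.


Given values:
  p = 2.778 Pa
  p_ref = 2e-05 Pa
Formula: SPL = 20 * log10(p / p_ref)
Compute ratio: p / p_ref = 2.778 / 2e-05 = 138900
Compute log10: log10(138900) = 5.142702
Multiply: SPL = 20 * 5.142702 = 102.85

102.85 dB


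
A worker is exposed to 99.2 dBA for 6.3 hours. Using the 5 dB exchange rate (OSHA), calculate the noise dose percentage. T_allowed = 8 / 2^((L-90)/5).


Given values:
  L = 99.2 dBA, T = 6.3 hours
Formula: T_allowed = 8 / 2^((L - 90) / 5)
Compute exponent: (99.2 - 90) / 5 = 1.84
Compute 2^(1.84) = 3.5801
T_allowed = 8 / 3.5801 = 2.234574 hours
Dose = (T / T_allowed) * 100
Dose = (6.3 / 2.234574) * 100 = 281.93

281.93 %


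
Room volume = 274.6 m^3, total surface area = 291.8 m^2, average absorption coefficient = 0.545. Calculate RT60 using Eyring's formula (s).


Given values:
  V = 274.6 m^3, S = 291.8 m^2, alpha = 0.545
Formula: RT60 = 0.161 * V / (-S * ln(1 - alpha))
Compute ln(1 - 0.545) = ln(0.455) = -0.787458
Denominator: -291.8 * -0.787458 = 229.7802
Numerator: 0.161 * 274.6 = 44.2106
RT60 = 44.2106 / 229.7802 = 0.192

0.192 s


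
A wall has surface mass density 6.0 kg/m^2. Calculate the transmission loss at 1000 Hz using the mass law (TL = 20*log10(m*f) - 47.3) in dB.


Given values:
  m = 6.0 kg/m^2, f = 1000 Hz
Formula: TL = 20 * log10(m * f) - 47.3
Compute m * f = 6.0 * 1000 = 6000.0
Compute log10(6000.0) = 3.778151
Compute 20 * 3.778151 = 75.563
TL = 75.563 - 47.3 = 28.26

28.26 dB


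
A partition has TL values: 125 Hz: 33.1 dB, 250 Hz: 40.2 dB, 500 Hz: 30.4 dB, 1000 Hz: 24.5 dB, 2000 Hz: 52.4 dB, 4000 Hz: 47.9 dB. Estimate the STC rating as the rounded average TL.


Given TL values at each frequency:
  125 Hz: 33.1 dB
  250 Hz: 40.2 dB
  500 Hz: 30.4 dB
  1000 Hz: 24.5 dB
  2000 Hz: 52.4 dB
  4000 Hz: 47.9 dB
Formula: STC ~ round(average of TL values)
Sum = 33.1 + 40.2 + 30.4 + 24.5 + 52.4 + 47.9 = 228.5
Average = 228.5 / 6 = 38.08
Rounded: 38

38


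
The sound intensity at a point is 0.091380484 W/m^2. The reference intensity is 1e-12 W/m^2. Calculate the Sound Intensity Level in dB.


Given values:
  I = 0.091380484 W/m^2
  I_ref = 1e-12 W/m^2
Formula: SIL = 10 * log10(I / I_ref)
Compute ratio: I / I_ref = 91380484000
Compute log10: log10(91380484000) = 10.960853
Multiply: SIL = 10 * 10.960853 = 109.61

109.61 dB


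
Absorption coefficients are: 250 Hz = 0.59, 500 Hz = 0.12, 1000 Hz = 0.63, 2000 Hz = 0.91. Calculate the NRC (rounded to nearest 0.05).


Given values:
  a_250 = 0.59, a_500 = 0.12
  a_1000 = 0.63, a_2000 = 0.91
Formula: NRC = (a250 + a500 + a1000 + a2000) / 4
Sum = 0.59 + 0.12 + 0.63 + 0.91 = 2.25
NRC = 2.25 / 4 = 0.5625
Rounded to nearest 0.05: 0.55

0.55


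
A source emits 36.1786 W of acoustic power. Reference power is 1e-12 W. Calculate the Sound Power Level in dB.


Given values:
  W = 36.1786 W
  W_ref = 1e-12 W
Formula: SWL = 10 * log10(W / W_ref)
Compute ratio: W / W_ref = 36178600000000
Compute log10: log10(36178600000000) = 13.558452
Multiply: SWL = 10 * 13.558452 = 135.58

135.58 dB


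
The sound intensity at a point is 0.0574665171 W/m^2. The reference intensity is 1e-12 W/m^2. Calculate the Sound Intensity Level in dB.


Given values:
  I = 0.0574665171 W/m^2
  I_ref = 1e-12 W/m^2
Formula: SIL = 10 * log10(I / I_ref)
Compute ratio: I / I_ref = 57466517100
Compute log10: log10(57466517100) = 10.759415
Multiply: SIL = 10 * 10.759415 = 107.59

107.59 dB


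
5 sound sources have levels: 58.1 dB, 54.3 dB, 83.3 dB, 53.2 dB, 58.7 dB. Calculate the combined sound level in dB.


Formula: L_total = 10 * log10( sum(10^(Li/10)) )
  Source 1: 10^(58.1/10) = 645654.229
  Source 2: 10^(54.3/10) = 269153.4804
  Source 3: 10^(83.3/10) = 213796208.9502
  Source 4: 10^(53.2/10) = 208929.6131
  Source 5: 10^(58.7/10) = 741310.2413
Sum of linear values = 215661256.514
L_total = 10 * log10(215661256.514) = 83.34

83.34 dB


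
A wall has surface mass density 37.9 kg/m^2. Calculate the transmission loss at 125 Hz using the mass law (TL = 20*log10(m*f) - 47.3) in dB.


Given values:
  m = 37.9 kg/m^2, f = 125 Hz
Formula: TL = 20 * log10(m * f) - 47.3
Compute m * f = 37.9 * 125 = 4737.5
Compute log10(4737.5) = 3.675549
Compute 20 * 3.675549 = 73.511
TL = 73.511 - 47.3 = 26.21

26.21 dB


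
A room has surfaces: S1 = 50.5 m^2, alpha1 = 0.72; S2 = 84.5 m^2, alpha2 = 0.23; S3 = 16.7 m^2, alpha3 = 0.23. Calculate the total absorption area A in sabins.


Given surfaces:
  Surface 1: 50.5 * 0.72 = 36.36
  Surface 2: 84.5 * 0.23 = 19.435
  Surface 3: 16.7 * 0.23 = 3.841
Formula: A = sum(Si * alpha_i)
A = 36.36 + 19.435 + 3.841
A = 59.64

59.64 sabins


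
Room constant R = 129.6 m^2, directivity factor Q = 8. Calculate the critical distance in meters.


Given values:
  R = 129.6 m^2, Q = 8
Formula: d_c = 0.141 * sqrt(Q * R)
Compute Q * R = 8 * 129.6 = 1036.8
Compute sqrt(1036.8) = 32.1994
d_c = 0.141 * 32.1994 = 4.54

4.54 m


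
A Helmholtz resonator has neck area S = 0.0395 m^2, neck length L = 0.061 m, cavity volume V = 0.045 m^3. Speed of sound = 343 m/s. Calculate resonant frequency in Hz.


Given values:
  S = 0.0395 m^2, L = 0.061 m, V = 0.045 m^3, c = 343 m/s
Formula: f = (c / (2*pi)) * sqrt(S / (V * L))
Compute V * L = 0.045 * 0.061 = 0.002745
Compute S / (V * L) = 0.0395 / 0.002745 = 14.3898
Compute sqrt(14.3898) = 3.793389
Compute c / (2*pi) = 343 / 6.283185 = 54.590148
f = 54.590148 * 3.793389 = 207.08

207.08 Hz


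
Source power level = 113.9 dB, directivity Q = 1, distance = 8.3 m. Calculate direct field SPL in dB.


Given values:
  Lw = 113.9 dB, Q = 1, r = 8.3 m
Formula: SPL = Lw + 10 * log10(Q / (4 * pi * r^2))
Compute 4 * pi * r^2 = 4 * pi * 8.3^2 = 865.6973
Compute Q / denom = 1 / 865.6973 = 0.00115514
Compute 10 * log10(0.00115514) = -29.3737
SPL = 113.9 + (-29.3737) = 84.53

84.53 dB


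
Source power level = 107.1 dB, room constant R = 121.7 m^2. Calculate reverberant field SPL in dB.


Given values:
  Lw = 107.1 dB, R = 121.7 m^2
Formula: SPL = Lw + 10 * log10(4 / R)
Compute 4 / R = 4 / 121.7 = 0.032868
Compute 10 * log10(0.032868) = -14.8323
SPL = 107.1 + (-14.8323) = 92.27

92.27 dB


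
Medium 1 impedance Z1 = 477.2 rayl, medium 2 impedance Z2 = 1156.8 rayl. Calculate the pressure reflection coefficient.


Given values:
  Z1 = 477.2 rayl, Z2 = 1156.8 rayl
Formula: R = (Z2 - Z1) / (Z2 + Z1)
Numerator: Z2 - Z1 = 1156.8 - 477.2 = 679.6
Denominator: Z2 + Z1 = 1156.8 + 477.2 = 1634.0
R = 679.6 / 1634.0 = 0.4159

0.4159


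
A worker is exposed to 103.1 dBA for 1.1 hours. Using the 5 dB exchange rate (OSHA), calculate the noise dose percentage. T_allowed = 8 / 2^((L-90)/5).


Given values:
  L = 103.1 dBA, T = 1.1 hours
Formula: T_allowed = 8 / 2^((L - 90) / 5)
Compute exponent: (103.1 - 90) / 5 = 2.62
Compute 2^(2.62) = 6.147501
T_allowed = 8 / 6.147501 = 1.301342 hours
Dose = (T / T_allowed) * 100
Dose = (1.1 / 1.301342) * 100 = 84.53

84.53 %


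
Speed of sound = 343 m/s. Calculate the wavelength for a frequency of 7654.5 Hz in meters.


Given values:
  c = 343 m/s, f = 7654.5 Hz
Formula: lambda = c / f
lambda = 343 / 7654.5
lambda = 0.0448

0.0448 m


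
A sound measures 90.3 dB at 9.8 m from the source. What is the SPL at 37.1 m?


Given values:
  SPL1 = 90.3 dB, r1 = 9.8 m, r2 = 37.1 m
Formula: SPL2 = SPL1 - 20 * log10(r2 / r1)
Compute ratio: r2 / r1 = 37.1 / 9.8 = 3.7857
Compute log10: log10(3.7857) = 0.578146
Compute drop: 20 * 0.578146 = 11.5629
SPL2 = 90.3 - 11.5629 = 78.74

78.74 dB


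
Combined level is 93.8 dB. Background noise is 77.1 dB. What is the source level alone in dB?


Given values:
  L_total = 93.8 dB, L_bg = 77.1 dB
Formula: L_source = 10 * log10(10^(L_total/10) - 10^(L_bg/10))
Convert to linear:
  10^(93.8/10) = 2398832919.0195
  10^(77.1/10) = 51286138.3991
Difference: 2398832919.0195 - 51286138.3991 = 2347546780.6204
L_source = 10 * log10(2347546780.6204) = 93.71

93.71 dB


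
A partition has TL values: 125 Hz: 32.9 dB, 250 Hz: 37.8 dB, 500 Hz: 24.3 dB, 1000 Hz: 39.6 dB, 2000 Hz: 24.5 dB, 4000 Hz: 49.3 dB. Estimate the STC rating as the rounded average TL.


Given TL values at each frequency:
  125 Hz: 32.9 dB
  250 Hz: 37.8 dB
  500 Hz: 24.3 dB
  1000 Hz: 39.6 dB
  2000 Hz: 24.5 dB
  4000 Hz: 49.3 dB
Formula: STC ~ round(average of TL values)
Sum = 32.9 + 37.8 + 24.3 + 39.6 + 24.5 + 49.3 = 208.4
Average = 208.4 / 6 = 34.73
Rounded: 35

35


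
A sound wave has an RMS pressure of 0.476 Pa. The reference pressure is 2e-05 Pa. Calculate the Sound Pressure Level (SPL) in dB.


Given values:
  p = 0.476 Pa
  p_ref = 2e-05 Pa
Formula: SPL = 20 * log10(p / p_ref)
Compute ratio: p / p_ref = 0.476 / 2e-05 = 23800
Compute log10: log10(23800) = 4.376577
Multiply: SPL = 20 * 4.376577 = 87.53

87.53 dB


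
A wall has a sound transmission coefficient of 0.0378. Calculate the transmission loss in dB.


Given values:
  tau = 0.0378
Formula: TL = 10 * log10(1 / tau)
Compute 1 / tau = 1 / 0.0378 = 26.455
Compute log10(26.455) = 1.422508
TL = 10 * 1.422508 = 14.23

14.23 dB


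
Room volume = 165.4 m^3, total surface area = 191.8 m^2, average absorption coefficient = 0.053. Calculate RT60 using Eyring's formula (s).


Given values:
  V = 165.4 m^3, S = 191.8 m^2, alpha = 0.053
Formula: RT60 = 0.161 * V / (-S * ln(1 - alpha))
Compute ln(1 - 0.053) = ln(0.947) = -0.054456
Denominator: -191.8 * -0.054456 = 10.4447
Numerator: 0.161 * 165.4 = 26.6294
RT60 = 26.6294 / 10.4447 = 2.55

2.55 s


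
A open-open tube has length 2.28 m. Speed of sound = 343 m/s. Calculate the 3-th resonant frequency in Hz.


Given values:
  Tube type: open-open, L = 2.28 m, c = 343 m/s, n = 3
Formula: f_n = n * c / (2 * L)
Compute 2 * L = 2 * 2.28 = 4.56
f = 3 * 343 / 4.56
f = 225.66

225.66 Hz


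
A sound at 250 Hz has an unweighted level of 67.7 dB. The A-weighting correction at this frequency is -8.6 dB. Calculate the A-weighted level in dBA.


Given values:
  SPL = 67.7 dB
  A-weighting at 250 Hz = -8.6 dB
Formula: L_A = SPL + A_weight
L_A = 67.7 + (-8.6)
L_A = 59.1

59.1 dBA


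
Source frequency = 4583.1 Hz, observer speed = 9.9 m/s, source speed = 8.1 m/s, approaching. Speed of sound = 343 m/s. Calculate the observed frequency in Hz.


Given values:
  f_s = 4583.1 Hz, v_o = 9.9 m/s, v_s = 8.1 m/s
  Direction: approaching
Formula: f_o = f_s * (c + v_o) / (c - v_s)
Numerator: c + v_o = 343 + 9.9 = 352.9
Denominator: c - v_s = 343 - 8.1 = 334.9
f_o = 4583.1 * 352.9 / 334.9 = 4829.43

4829.43 Hz


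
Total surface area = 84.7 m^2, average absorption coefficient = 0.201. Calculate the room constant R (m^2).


Given values:
  S = 84.7 m^2, alpha = 0.201
Formula: R = S * alpha / (1 - alpha)
Numerator: 84.7 * 0.201 = 17.0247
Denominator: 1 - 0.201 = 0.799
R = 17.0247 / 0.799 = 21.31

21.31 m^2


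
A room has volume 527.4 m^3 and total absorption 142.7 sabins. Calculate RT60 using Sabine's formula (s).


Given values:
  V = 527.4 m^3
  A = 142.7 sabins
Formula: RT60 = 0.161 * V / A
Numerator: 0.161 * 527.4 = 84.9114
RT60 = 84.9114 / 142.7 = 0.595

0.595 s


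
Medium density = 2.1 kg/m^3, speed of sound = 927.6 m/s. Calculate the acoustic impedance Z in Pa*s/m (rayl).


Given values:
  rho = 2.1 kg/m^3
  c = 927.6 m/s
Formula: Z = rho * c
Z = 2.1 * 927.6
Z = 1947.96

1947.96 rayl


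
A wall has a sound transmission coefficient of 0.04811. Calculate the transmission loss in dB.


Given values:
  tau = 0.04811
Formula: TL = 10 * log10(1 / tau)
Compute 1 / tau = 1 / 0.04811 = 20.7857
Compute log10(20.7857) = 1.317765
TL = 10 * 1.317765 = 13.18

13.18 dB


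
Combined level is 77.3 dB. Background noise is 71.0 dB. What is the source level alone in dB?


Given values:
  L_total = 77.3 dB, L_bg = 71.0 dB
Formula: L_source = 10 * log10(10^(L_total/10) - 10^(L_bg/10))
Convert to linear:
  10^(77.3/10) = 53703179.637
  10^(71.0/10) = 12589254.1179
Difference: 53703179.637 - 12589254.1179 = 41113925.5191
L_source = 10 * log10(41113925.5191) = 76.14

76.14 dB


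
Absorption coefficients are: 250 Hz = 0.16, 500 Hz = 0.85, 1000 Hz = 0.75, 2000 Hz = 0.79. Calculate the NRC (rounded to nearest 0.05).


Given values:
  a_250 = 0.16, a_500 = 0.85
  a_1000 = 0.75, a_2000 = 0.79
Formula: NRC = (a250 + a500 + a1000 + a2000) / 4
Sum = 0.16 + 0.85 + 0.75 + 0.79 = 2.55
NRC = 2.55 / 4 = 0.6375
Rounded to nearest 0.05: 0.65

0.65


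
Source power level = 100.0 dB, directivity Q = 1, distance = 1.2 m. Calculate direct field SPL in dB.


Given values:
  Lw = 100.0 dB, Q = 1, r = 1.2 m
Formula: SPL = Lw + 10 * log10(Q / (4 * pi * r^2))
Compute 4 * pi * r^2 = 4 * pi * 1.2^2 = 18.0956
Compute Q / denom = 1 / 18.0956 = 0.05526205
Compute 10 * log10(0.05526205) = -12.5757
SPL = 100.0 + (-12.5757) = 87.42

87.42 dB


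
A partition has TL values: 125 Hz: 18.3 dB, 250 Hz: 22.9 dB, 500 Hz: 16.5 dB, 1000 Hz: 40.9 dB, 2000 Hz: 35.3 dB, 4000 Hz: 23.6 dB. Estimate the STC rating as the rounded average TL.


Given TL values at each frequency:
  125 Hz: 18.3 dB
  250 Hz: 22.9 dB
  500 Hz: 16.5 dB
  1000 Hz: 40.9 dB
  2000 Hz: 35.3 dB
  4000 Hz: 23.6 dB
Formula: STC ~ round(average of TL values)
Sum = 18.3 + 22.9 + 16.5 + 40.9 + 35.3 + 23.6 = 157.5
Average = 157.5 / 6 = 26.25
Rounded: 26

26


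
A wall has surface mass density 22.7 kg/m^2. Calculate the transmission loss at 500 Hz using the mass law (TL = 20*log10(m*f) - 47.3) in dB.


Given values:
  m = 22.7 kg/m^2, f = 500 Hz
Formula: TL = 20 * log10(m * f) - 47.3
Compute m * f = 22.7 * 500 = 11350.0
Compute log10(11350.0) = 4.054996
Compute 20 * 4.054996 = 81.0999
TL = 81.0999 - 47.3 = 33.8

33.8 dB


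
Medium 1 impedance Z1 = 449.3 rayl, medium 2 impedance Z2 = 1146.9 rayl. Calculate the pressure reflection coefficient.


Given values:
  Z1 = 449.3 rayl, Z2 = 1146.9 rayl
Formula: R = (Z2 - Z1) / (Z2 + Z1)
Numerator: Z2 - Z1 = 1146.9 - 449.3 = 697.6
Denominator: Z2 + Z1 = 1146.9 + 449.3 = 1596.2
R = 697.6 / 1596.2 = 0.437

0.437


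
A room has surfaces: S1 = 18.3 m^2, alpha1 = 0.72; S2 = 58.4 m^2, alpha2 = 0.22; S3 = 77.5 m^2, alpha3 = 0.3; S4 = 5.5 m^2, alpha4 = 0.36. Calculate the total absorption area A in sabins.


Given surfaces:
  Surface 1: 18.3 * 0.72 = 13.176
  Surface 2: 58.4 * 0.22 = 12.848
  Surface 3: 77.5 * 0.3 = 23.25
  Surface 4: 5.5 * 0.36 = 1.98
Formula: A = sum(Si * alpha_i)
A = 13.176 + 12.848 + 23.25 + 1.98
A = 51.25

51.25 sabins


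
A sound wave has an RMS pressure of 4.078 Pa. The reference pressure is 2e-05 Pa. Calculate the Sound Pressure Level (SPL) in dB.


Given values:
  p = 4.078 Pa
  p_ref = 2e-05 Pa
Formula: SPL = 20 * log10(p / p_ref)
Compute ratio: p / p_ref = 4.078 / 2e-05 = 203900
Compute log10: log10(203900) = 5.309417
Multiply: SPL = 20 * 5.309417 = 106.19

106.19 dB


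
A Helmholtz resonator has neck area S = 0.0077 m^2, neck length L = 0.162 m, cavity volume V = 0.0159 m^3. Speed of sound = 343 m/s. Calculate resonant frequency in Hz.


Given values:
  S = 0.0077 m^2, L = 0.162 m, V = 0.0159 m^3, c = 343 m/s
Formula: f = (c / (2*pi)) * sqrt(S / (V * L))
Compute V * L = 0.0159 * 0.162 = 0.0025758
Compute S / (V * L) = 0.0077 / 0.0025758 = 2.9894
Compute sqrt(2.9894) = 1.728988
Compute c / (2*pi) = 343 / 6.283185 = 54.590148
f = 54.590148 * 1.728988 = 94.39

94.39 Hz


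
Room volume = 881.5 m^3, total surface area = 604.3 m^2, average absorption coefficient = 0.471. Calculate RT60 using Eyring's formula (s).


Given values:
  V = 881.5 m^3, S = 604.3 m^2, alpha = 0.471
Formula: RT60 = 0.161 * V / (-S * ln(1 - alpha))
Compute ln(1 - 0.471) = ln(0.529) = -0.636767
Denominator: -604.3 * -0.636767 = 384.7983
Numerator: 0.161 * 881.5 = 141.9215
RT60 = 141.9215 / 384.7983 = 0.369

0.369 s


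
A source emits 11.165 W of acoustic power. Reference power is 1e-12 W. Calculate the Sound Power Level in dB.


Given values:
  W = 11.165 W
  W_ref = 1e-12 W
Formula: SWL = 10 * log10(W / W_ref)
Compute ratio: W / W_ref = 11165000000000
Compute log10: log10(11165000000000) = 13.047859
Multiply: SWL = 10 * 13.047859 = 130.48

130.48 dB


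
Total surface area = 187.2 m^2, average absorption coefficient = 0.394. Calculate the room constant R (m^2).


Given values:
  S = 187.2 m^2, alpha = 0.394
Formula: R = S * alpha / (1 - alpha)
Numerator: 187.2 * 0.394 = 73.7568
Denominator: 1 - 0.394 = 0.606
R = 73.7568 / 0.606 = 121.71

121.71 m^2


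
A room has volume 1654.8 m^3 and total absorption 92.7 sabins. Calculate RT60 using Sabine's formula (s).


Given values:
  V = 1654.8 m^3
  A = 92.7 sabins
Formula: RT60 = 0.161 * V / A
Numerator: 0.161 * 1654.8 = 266.4228
RT60 = 266.4228 / 92.7 = 2.874

2.874 s


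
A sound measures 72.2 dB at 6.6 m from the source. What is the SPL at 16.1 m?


Given values:
  SPL1 = 72.2 dB, r1 = 6.6 m, r2 = 16.1 m
Formula: SPL2 = SPL1 - 20 * log10(r2 / r1)
Compute ratio: r2 / r1 = 16.1 / 6.6 = 2.4394
Compute log10: log10(2.4394) = 0.387283
Compute drop: 20 * 0.387283 = 7.7457
SPL2 = 72.2 - 7.7457 = 64.45

64.45 dB


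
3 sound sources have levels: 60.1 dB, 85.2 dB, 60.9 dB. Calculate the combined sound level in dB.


Formula: L_total = 10 * log10( sum(10^(Li/10)) )
  Source 1: 10^(60.1/10) = 1023292.9923
  Source 2: 10^(85.2/10) = 331131121.4826
  Source 3: 10^(60.9/10) = 1230268.7708
Sum of linear values = 333384683.2457
L_total = 10 * log10(333384683.2457) = 85.23

85.23 dB


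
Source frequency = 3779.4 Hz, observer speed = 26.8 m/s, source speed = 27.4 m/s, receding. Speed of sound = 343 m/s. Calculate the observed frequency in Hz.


Given values:
  f_s = 3779.4 Hz, v_o = 26.8 m/s, v_s = 27.4 m/s
  Direction: receding
Formula: f_o = f_s * (c - v_o) / (c + v_s)
Numerator: c - v_o = 343 - 26.8 = 316.2
Denominator: c + v_s = 343 + 27.4 = 370.4
f_o = 3779.4 * 316.2 / 370.4 = 3226.37

3226.37 Hz


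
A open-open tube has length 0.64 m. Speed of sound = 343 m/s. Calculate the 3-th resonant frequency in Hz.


Given values:
  Tube type: open-open, L = 0.64 m, c = 343 m/s, n = 3
Formula: f_n = n * c / (2 * L)
Compute 2 * L = 2 * 0.64 = 1.28
f = 3 * 343 / 1.28
f = 803.91

803.91 Hz


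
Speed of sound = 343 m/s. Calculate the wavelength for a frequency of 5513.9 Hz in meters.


Given values:
  c = 343 m/s, f = 5513.9 Hz
Formula: lambda = c / f
lambda = 343 / 5513.9
lambda = 0.0622

0.0622 m


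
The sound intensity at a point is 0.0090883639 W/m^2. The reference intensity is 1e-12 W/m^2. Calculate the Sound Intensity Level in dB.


Given values:
  I = 0.0090883639 W/m^2
  I_ref = 1e-12 W/m^2
Formula: SIL = 10 * log10(I / I_ref)
Compute ratio: I / I_ref = 9088363900
Compute log10: log10(9088363900) = 9.958486
Multiply: SIL = 10 * 9.958486 = 99.58

99.58 dB


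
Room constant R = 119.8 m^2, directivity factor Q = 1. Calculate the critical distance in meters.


Given values:
  R = 119.8 m^2, Q = 1
Formula: d_c = 0.141 * sqrt(Q * R)
Compute Q * R = 1 * 119.8 = 119.8
Compute sqrt(119.8) = 10.9453
d_c = 0.141 * 10.9453 = 1.543

1.543 m


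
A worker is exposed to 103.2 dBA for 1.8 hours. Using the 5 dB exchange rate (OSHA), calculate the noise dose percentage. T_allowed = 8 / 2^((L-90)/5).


Given values:
  L = 103.2 dBA, T = 1.8 hours
Formula: T_allowed = 8 / 2^((L - 90) / 5)
Compute exponent: (103.2 - 90) / 5 = 2.64
Compute 2^(2.64) = 6.233317
T_allowed = 8 / 6.233317 = 1.283426 hours
Dose = (T / T_allowed) * 100
Dose = (1.8 / 1.283426) * 100 = 140.25

140.25 %


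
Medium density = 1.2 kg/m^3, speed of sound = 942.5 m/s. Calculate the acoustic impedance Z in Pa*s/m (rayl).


Given values:
  rho = 1.2 kg/m^3
  c = 942.5 m/s
Formula: Z = rho * c
Z = 1.2 * 942.5
Z = 1131.0

1131.0 rayl


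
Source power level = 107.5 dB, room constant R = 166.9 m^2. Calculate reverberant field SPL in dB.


Given values:
  Lw = 107.5 dB, R = 166.9 m^2
Formula: SPL = Lw + 10 * log10(4 / R)
Compute 4 / R = 4 / 166.9 = 0.023966
Compute 10 * log10(0.023966) = -16.204
SPL = 107.5 + (-16.204) = 91.3

91.3 dB


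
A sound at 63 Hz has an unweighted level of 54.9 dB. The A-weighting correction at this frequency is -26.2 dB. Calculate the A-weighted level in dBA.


Given values:
  SPL = 54.9 dB
  A-weighting at 63 Hz = -26.2 dB
Formula: L_A = SPL + A_weight
L_A = 54.9 + (-26.2)
L_A = 28.7

28.7 dBA


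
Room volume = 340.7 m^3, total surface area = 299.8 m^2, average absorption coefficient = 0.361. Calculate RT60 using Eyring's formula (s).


Given values:
  V = 340.7 m^3, S = 299.8 m^2, alpha = 0.361
Formula: RT60 = 0.161 * V / (-S * ln(1 - alpha))
Compute ln(1 - 0.361) = ln(0.639) = -0.447851
Denominator: -299.8 * -0.447851 = 134.2657
Numerator: 0.161 * 340.7 = 54.8527
RT60 = 54.8527 / 134.2657 = 0.409

0.409 s


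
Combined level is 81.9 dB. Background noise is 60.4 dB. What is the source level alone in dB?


Given values:
  L_total = 81.9 dB, L_bg = 60.4 dB
Formula: L_source = 10 * log10(10^(L_total/10) - 10^(L_bg/10))
Convert to linear:
  10^(81.9/10) = 154881661.8912
  10^(60.4/10) = 1096478.1961
Difference: 154881661.8912 - 1096478.1961 = 153785183.6951
L_source = 10 * log10(153785183.6951) = 81.87

81.87 dB


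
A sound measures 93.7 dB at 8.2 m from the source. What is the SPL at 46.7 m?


Given values:
  SPL1 = 93.7 dB, r1 = 8.2 m, r2 = 46.7 m
Formula: SPL2 = SPL1 - 20 * log10(r2 / r1)
Compute ratio: r2 / r1 = 46.7 / 8.2 = 5.6951
Compute log10: log10(5.6951) = 0.755501
Compute drop: 20 * 0.755501 = 15.11
SPL2 = 93.7 - 15.11 = 78.59

78.59 dB


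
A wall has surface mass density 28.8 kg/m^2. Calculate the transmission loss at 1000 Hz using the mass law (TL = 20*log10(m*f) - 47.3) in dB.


Given values:
  m = 28.8 kg/m^2, f = 1000 Hz
Formula: TL = 20 * log10(m * f) - 47.3
Compute m * f = 28.8 * 1000 = 28800.0
Compute log10(28800.0) = 4.459392
Compute 20 * 4.459392 = 89.1878
TL = 89.1878 - 47.3 = 41.89

41.89 dB


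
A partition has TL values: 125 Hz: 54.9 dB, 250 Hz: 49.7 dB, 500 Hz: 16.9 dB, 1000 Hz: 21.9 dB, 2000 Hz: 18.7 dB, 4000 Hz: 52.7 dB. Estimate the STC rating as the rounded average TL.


Given TL values at each frequency:
  125 Hz: 54.9 dB
  250 Hz: 49.7 dB
  500 Hz: 16.9 dB
  1000 Hz: 21.9 dB
  2000 Hz: 18.7 dB
  4000 Hz: 52.7 dB
Formula: STC ~ round(average of TL values)
Sum = 54.9 + 49.7 + 16.9 + 21.9 + 18.7 + 52.7 = 214.8
Average = 214.8 / 6 = 35.8
Rounded: 36

36


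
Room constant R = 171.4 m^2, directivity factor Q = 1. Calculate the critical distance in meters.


Given values:
  R = 171.4 m^2, Q = 1
Formula: d_c = 0.141 * sqrt(Q * R)
Compute Q * R = 1 * 171.4 = 171.4
Compute sqrt(171.4) = 13.092
d_c = 0.141 * 13.092 = 1.846

1.846 m


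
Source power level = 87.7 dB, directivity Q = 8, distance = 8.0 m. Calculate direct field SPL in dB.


Given values:
  Lw = 87.7 dB, Q = 8, r = 8.0 m
Formula: SPL = Lw + 10 * log10(Q / (4 * pi * r^2))
Compute 4 * pi * r^2 = 4 * pi * 8.0^2 = 804.2477
Compute Q / denom = 8 / 804.2477 = 0.00994718
Compute 10 * log10(0.00994718) = -20.023
SPL = 87.7 + (-20.023) = 67.68

67.68 dB


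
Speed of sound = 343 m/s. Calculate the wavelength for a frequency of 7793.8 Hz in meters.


Given values:
  c = 343 m/s, f = 7793.8 Hz
Formula: lambda = c / f
lambda = 343 / 7793.8
lambda = 0.044

0.044 m


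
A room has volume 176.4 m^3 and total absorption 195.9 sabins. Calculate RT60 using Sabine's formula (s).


Given values:
  V = 176.4 m^3
  A = 195.9 sabins
Formula: RT60 = 0.161 * V / A
Numerator: 0.161 * 176.4 = 28.4004
RT60 = 28.4004 / 195.9 = 0.145

0.145 s


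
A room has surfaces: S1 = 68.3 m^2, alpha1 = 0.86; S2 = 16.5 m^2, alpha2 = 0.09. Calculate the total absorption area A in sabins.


Given surfaces:
  Surface 1: 68.3 * 0.86 = 58.738
  Surface 2: 16.5 * 0.09 = 1.485
Formula: A = sum(Si * alpha_i)
A = 58.738 + 1.485
A = 60.22

60.22 sabins


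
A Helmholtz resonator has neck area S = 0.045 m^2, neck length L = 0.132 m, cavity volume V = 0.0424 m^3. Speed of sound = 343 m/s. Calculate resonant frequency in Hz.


Given values:
  S = 0.045 m^2, L = 0.132 m, V = 0.0424 m^3, c = 343 m/s
Formula: f = (c / (2*pi)) * sqrt(S / (V * L))
Compute V * L = 0.0424 * 0.132 = 0.0055968
Compute S / (V * L) = 0.045 / 0.0055968 = 8.0403
Compute sqrt(8.0403) = 2.835542
Compute c / (2*pi) = 343 / 6.283185 = 54.590148
f = 54.590148 * 2.835542 = 154.79

154.79 Hz


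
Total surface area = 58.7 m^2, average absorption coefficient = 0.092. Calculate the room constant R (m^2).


Given values:
  S = 58.7 m^2, alpha = 0.092
Formula: R = S * alpha / (1 - alpha)
Numerator: 58.7 * 0.092 = 5.4004
Denominator: 1 - 0.092 = 0.908
R = 5.4004 / 0.908 = 5.95

5.95 m^2


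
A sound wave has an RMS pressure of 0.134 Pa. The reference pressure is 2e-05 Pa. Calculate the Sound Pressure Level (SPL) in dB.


Given values:
  p = 0.134 Pa
  p_ref = 2e-05 Pa
Formula: SPL = 20 * log10(p / p_ref)
Compute ratio: p / p_ref = 0.134 / 2e-05 = 6700
Compute log10: log10(6700) = 3.826075
Multiply: SPL = 20 * 3.826075 = 76.52

76.52 dB


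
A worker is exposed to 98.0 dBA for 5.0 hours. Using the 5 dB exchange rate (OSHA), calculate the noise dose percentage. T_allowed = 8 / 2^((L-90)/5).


Given values:
  L = 98.0 dBA, T = 5.0 hours
Formula: T_allowed = 8 / 2^((L - 90) / 5)
Compute exponent: (98.0 - 90) / 5 = 1.6
Compute 2^(1.6) = 3.031433
T_allowed = 8 / 3.031433 = 2.639016 hours
Dose = (T / T_allowed) * 100
Dose = (5.0 / 2.639016) * 100 = 189.46

189.46 %


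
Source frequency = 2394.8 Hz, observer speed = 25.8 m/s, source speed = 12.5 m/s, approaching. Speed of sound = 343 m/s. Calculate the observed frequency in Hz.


Given values:
  f_s = 2394.8 Hz, v_o = 25.8 m/s, v_s = 12.5 m/s
  Direction: approaching
Formula: f_o = f_s * (c + v_o) / (c - v_s)
Numerator: c + v_o = 343 + 25.8 = 368.8
Denominator: c - v_s = 343 - 12.5 = 330.5
f_o = 2394.8 * 368.8 / 330.5 = 2672.32

2672.32 Hz


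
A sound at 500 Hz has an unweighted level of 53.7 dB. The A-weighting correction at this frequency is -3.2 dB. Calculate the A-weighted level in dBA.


Given values:
  SPL = 53.7 dB
  A-weighting at 500 Hz = -3.2 dB
Formula: L_A = SPL + A_weight
L_A = 53.7 + (-3.2)
L_A = 50.5

50.5 dBA


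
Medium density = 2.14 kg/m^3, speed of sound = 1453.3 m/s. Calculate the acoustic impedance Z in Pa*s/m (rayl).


Given values:
  rho = 2.14 kg/m^3
  c = 1453.3 m/s
Formula: Z = rho * c
Z = 2.14 * 1453.3
Z = 3110.06

3110.06 rayl


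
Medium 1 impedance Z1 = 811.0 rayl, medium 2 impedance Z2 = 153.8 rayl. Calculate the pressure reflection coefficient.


Given values:
  Z1 = 811.0 rayl, Z2 = 153.8 rayl
Formula: R = (Z2 - Z1) / (Z2 + Z1)
Numerator: Z2 - Z1 = 153.8 - 811.0 = -657.2
Denominator: Z2 + Z1 = 153.8 + 811.0 = 964.8
R = -657.2 / 964.8 = -0.6812

-0.6812


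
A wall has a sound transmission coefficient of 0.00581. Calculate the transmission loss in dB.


Given values:
  tau = 0.00581
Formula: TL = 10 * log10(1 / tau)
Compute 1 / tau = 1 / 0.00581 = 172.117
Compute log10(172.117) = 2.235824
TL = 10 * 2.235824 = 22.36

22.36 dB


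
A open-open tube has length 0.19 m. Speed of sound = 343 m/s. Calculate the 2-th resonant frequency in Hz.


Given values:
  Tube type: open-open, L = 0.19 m, c = 343 m/s, n = 2
Formula: f_n = n * c / (2 * L)
Compute 2 * L = 2 * 0.19 = 0.38
f = 2 * 343 / 0.38
f = 1805.26

1805.26 Hz


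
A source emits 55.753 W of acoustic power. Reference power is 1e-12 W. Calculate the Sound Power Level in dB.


Given values:
  W = 55.753 W
  W_ref = 1e-12 W
Formula: SWL = 10 * log10(W / W_ref)
Compute ratio: W / W_ref = 55753000000000
Compute log10: log10(55753000000000) = 13.746268
Multiply: SWL = 10 * 13.746268 = 137.46

137.46 dB


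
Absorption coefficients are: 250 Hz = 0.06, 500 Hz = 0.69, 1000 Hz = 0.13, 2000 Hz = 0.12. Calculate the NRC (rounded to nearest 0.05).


Given values:
  a_250 = 0.06, a_500 = 0.69
  a_1000 = 0.13, a_2000 = 0.12
Formula: NRC = (a250 + a500 + a1000 + a2000) / 4
Sum = 0.06 + 0.69 + 0.13 + 0.12 = 1.0
NRC = 1.0 / 4 = 0.25
Rounded to nearest 0.05: 0.25

0.25


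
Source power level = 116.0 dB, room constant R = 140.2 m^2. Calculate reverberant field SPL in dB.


Given values:
  Lw = 116.0 dB, R = 140.2 m^2
Formula: SPL = Lw + 10 * log10(4 / R)
Compute 4 / R = 4 / 140.2 = 0.028531
Compute 10 * log10(0.028531) = -15.4468
SPL = 116.0 + (-15.4468) = 100.55

100.55 dB


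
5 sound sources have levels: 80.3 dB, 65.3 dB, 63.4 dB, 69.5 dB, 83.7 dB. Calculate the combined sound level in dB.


Formula: L_total = 10 * log10( sum(10^(Li/10)) )
  Source 1: 10^(80.3/10) = 107151930.5238
  Source 2: 10^(65.3/10) = 3388441.5614
  Source 3: 10^(63.4/10) = 2187761.6239
  Source 4: 10^(69.5/10) = 8912509.3813
  Source 5: 10^(83.7/10) = 234422881.532
Sum of linear values = 356063524.6224
L_total = 10 * log10(356063524.6224) = 85.52

85.52 dB


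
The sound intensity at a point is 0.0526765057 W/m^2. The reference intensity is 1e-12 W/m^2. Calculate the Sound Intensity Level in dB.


Given values:
  I = 0.0526765057 W/m^2
  I_ref = 1e-12 W/m^2
Formula: SIL = 10 * log10(I / I_ref)
Compute ratio: I / I_ref = 52676505700
Compute log10: log10(52676505700) = 10.721617
Multiply: SIL = 10 * 10.721617 = 107.22

107.22 dB


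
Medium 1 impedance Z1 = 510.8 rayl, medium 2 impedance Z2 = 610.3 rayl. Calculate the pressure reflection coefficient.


Given values:
  Z1 = 510.8 rayl, Z2 = 610.3 rayl
Formula: R = (Z2 - Z1) / (Z2 + Z1)
Numerator: Z2 - Z1 = 610.3 - 510.8 = 99.5
Denominator: Z2 + Z1 = 610.3 + 510.8 = 1121.1
R = 99.5 / 1121.1 = 0.0888

0.0888


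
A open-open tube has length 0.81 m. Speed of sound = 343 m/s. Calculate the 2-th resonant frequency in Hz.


Given values:
  Tube type: open-open, L = 0.81 m, c = 343 m/s, n = 2
Formula: f_n = n * c / (2 * L)
Compute 2 * L = 2 * 0.81 = 1.62
f = 2 * 343 / 1.62
f = 423.46

423.46 Hz


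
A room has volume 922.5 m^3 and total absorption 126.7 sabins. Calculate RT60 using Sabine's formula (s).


Given values:
  V = 922.5 m^3
  A = 126.7 sabins
Formula: RT60 = 0.161 * V / A
Numerator: 0.161 * 922.5 = 148.5225
RT60 = 148.5225 / 126.7 = 1.172

1.172 s


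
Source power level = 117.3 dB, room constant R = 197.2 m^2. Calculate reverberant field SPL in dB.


Given values:
  Lw = 117.3 dB, R = 197.2 m^2
Formula: SPL = Lw + 10 * log10(4 / R)
Compute 4 / R = 4 / 197.2 = 0.020284
Compute 10 * log10(0.020284) = -16.9285
SPL = 117.3 + (-16.9285) = 100.37

100.37 dB


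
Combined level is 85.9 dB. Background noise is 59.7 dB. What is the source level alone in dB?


Given values:
  L_total = 85.9 dB, L_bg = 59.7 dB
Formula: L_source = 10 * log10(10^(L_total/10) - 10^(L_bg/10))
Convert to linear:
  10^(85.9/10) = 389045144.9943
  10^(59.7/10) = 933254.3008
Difference: 389045144.9943 - 933254.3008 = 388111890.6935
L_source = 10 * log10(388111890.6935) = 85.89

85.89 dB


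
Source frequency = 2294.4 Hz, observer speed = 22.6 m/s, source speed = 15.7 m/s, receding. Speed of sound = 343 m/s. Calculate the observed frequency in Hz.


Given values:
  f_s = 2294.4 Hz, v_o = 22.6 m/s, v_s = 15.7 m/s
  Direction: receding
Formula: f_o = f_s * (c - v_o) / (c + v_s)
Numerator: c - v_o = 343 - 22.6 = 320.4
Denominator: c + v_s = 343 + 15.7 = 358.7
f_o = 2294.4 * 320.4 / 358.7 = 2049.42

2049.42 Hz


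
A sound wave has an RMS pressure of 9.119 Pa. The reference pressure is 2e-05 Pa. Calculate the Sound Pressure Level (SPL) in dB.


Given values:
  p = 9.119 Pa
  p_ref = 2e-05 Pa
Formula: SPL = 20 * log10(p / p_ref)
Compute ratio: p / p_ref = 9.119 / 2e-05 = 455950
Compute log10: log10(455950) = 5.658917
Multiply: SPL = 20 * 5.658917 = 113.18

113.18 dB


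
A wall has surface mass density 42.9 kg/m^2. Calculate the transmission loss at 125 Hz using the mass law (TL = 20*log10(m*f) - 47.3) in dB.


Given values:
  m = 42.9 kg/m^2, f = 125 Hz
Formula: TL = 20 * log10(m * f) - 47.3
Compute m * f = 42.9 * 125 = 5362.5
Compute log10(5362.5) = 3.729367
Compute 20 * 3.729367 = 74.5873
TL = 74.5873 - 47.3 = 27.29

27.29 dB


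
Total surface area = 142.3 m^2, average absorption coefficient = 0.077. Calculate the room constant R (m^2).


Given values:
  S = 142.3 m^2, alpha = 0.077
Formula: R = S * alpha / (1 - alpha)
Numerator: 142.3 * 0.077 = 10.9571
Denominator: 1 - 0.077 = 0.923
R = 10.9571 / 0.923 = 11.87

11.87 m^2


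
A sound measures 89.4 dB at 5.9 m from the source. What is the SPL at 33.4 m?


Given values:
  SPL1 = 89.4 dB, r1 = 5.9 m, r2 = 33.4 m
Formula: SPL2 = SPL1 - 20 * log10(r2 / r1)
Compute ratio: r2 / r1 = 33.4 / 5.9 = 5.661
Compute log10: log10(5.661) = 0.752893
Compute drop: 20 * 0.752893 = 15.0579
SPL2 = 89.4 - 15.0579 = 74.34

74.34 dB


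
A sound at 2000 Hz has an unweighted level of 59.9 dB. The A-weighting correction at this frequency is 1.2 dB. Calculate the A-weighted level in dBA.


Given values:
  SPL = 59.9 dB
  A-weighting at 2000 Hz = 1.2 dB
Formula: L_A = SPL + A_weight
L_A = 59.9 + (1.2)
L_A = 61.1

61.1 dBA


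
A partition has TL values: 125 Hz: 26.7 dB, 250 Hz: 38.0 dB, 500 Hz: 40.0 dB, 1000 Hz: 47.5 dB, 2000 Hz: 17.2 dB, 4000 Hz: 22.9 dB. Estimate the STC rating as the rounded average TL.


Given TL values at each frequency:
  125 Hz: 26.7 dB
  250 Hz: 38.0 dB
  500 Hz: 40.0 dB
  1000 Hz: 47.5 dB
  2000 Hz: 17.2 dB
  4000 Hz: 22.9 dB
Formula: STC ~ round(average of TL values)
Sum = 26.7 + 38.0 + 40.0 + 47.5 + 17.2 + 22.9 = 192.3
Average = 192.3 / 6 = 32.05
Rounded: 32

32


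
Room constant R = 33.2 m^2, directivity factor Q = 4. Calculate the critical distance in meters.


Given values:
  R = 33.2 m^2, Q = 4
Formula: d_c = 0.141 * sqrt(Q * R)
Compute Q * R = 4 * 33.2 = 132.8
Compute sqrt(132.8) = 11.5239
d_c = 0.141 * 11.5239 = 1.625

1.625 m
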